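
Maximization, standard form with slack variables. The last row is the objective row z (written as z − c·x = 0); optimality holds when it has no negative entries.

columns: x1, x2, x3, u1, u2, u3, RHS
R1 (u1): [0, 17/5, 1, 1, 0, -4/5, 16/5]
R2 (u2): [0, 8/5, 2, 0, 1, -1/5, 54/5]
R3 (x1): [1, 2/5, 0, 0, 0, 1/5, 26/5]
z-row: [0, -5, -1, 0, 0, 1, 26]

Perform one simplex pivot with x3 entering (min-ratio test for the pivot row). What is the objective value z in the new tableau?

Ratio test on column x3 — row 1: (16/5)/1 = 16/5; row 2: (54/5)/2 = 27/5; row 3: entry 0 ≤ 0. Minimum is 16/5 at row 1 (u1 leaves); pivot element 1.
Pivot on row 1; the z-row RHS becomes 26 − (-1)·(16/5) = 146/5.

146/5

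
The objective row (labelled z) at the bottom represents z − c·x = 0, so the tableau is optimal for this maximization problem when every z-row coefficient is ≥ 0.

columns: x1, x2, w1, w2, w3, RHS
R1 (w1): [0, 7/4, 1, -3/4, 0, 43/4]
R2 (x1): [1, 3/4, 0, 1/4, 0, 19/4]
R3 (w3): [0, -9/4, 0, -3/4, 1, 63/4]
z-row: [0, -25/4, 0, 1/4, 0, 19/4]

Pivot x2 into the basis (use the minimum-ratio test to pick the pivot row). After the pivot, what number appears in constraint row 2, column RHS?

1/7

Ratio test on column x2 — row 1: (43/4)/(7/4) = 43/7; row 2: (19/4)/(3/4) = 19/3; row 3: entry -9/4 ≤ 0. Minimum is 43/7 at row 1 (w1 leaves); pivot element 7/4.
Divide row 1 by 7/4; eliminate column x2 from the other rows.
Row 2 update in column RHS: 19/4 − (3/4)·(43/7) = 1/7.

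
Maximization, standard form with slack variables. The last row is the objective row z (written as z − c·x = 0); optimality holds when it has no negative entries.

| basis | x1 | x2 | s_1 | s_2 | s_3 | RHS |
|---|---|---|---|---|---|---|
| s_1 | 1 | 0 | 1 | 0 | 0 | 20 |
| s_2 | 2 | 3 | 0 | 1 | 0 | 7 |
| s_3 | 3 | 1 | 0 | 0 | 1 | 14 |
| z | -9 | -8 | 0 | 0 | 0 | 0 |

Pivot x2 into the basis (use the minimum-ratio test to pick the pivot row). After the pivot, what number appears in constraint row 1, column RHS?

20

Ratio test on column x2 — row 1: entry 0 ≤ 0; row 2: 7/3 = 7/3; row 3: 14/1 = 14. Minimum is 7/3 at row 2 (s_2 leaves); pivot element 3.
Divide row 2 by 3; eliminate column x2 from the other rows.
Row 1 update in column RHS: 20 − 0·(7/3) = 20.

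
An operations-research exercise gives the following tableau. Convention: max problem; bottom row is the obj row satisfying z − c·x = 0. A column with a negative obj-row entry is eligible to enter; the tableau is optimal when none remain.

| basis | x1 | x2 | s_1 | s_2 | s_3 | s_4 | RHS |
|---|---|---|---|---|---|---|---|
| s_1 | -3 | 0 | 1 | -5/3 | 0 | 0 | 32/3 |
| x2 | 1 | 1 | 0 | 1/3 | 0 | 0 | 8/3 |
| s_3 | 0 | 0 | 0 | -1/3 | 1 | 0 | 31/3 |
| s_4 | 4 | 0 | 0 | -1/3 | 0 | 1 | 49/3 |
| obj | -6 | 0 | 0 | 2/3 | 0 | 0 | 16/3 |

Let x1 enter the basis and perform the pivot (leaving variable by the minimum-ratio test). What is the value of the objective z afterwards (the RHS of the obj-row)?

Ratio test on column x1 — row 1: entry -3 ≤ 0; row 2: (8/3)/1 = 8/3; row 3: entry 0 ≤ 0; row 4: (49/3)/4 = 49/12. Minimum is 8/3 at row 2 (x2 leaves); pivot element 1.
Pivot on row 2; the obj-row RHS becomes 16/3 − (-6)·(8/3) = 64/3.

64/3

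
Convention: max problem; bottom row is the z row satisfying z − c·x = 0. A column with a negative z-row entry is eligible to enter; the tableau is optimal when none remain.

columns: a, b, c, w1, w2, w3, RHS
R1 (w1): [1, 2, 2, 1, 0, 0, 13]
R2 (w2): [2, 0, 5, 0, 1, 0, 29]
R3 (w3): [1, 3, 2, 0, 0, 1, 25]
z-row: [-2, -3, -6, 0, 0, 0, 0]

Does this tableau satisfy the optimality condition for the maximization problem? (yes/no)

no

The z-row has a negative entry -6 in column c, so it is not optimal.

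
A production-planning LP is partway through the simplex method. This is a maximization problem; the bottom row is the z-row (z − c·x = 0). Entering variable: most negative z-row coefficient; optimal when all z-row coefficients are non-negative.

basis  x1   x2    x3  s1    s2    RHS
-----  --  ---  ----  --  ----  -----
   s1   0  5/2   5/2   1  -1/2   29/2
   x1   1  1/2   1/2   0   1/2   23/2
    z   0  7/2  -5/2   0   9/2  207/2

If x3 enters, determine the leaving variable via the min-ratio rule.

s1

Column x3 entries and ratios — s1: (29/2)/(5/2) = 29/5; x1: (23/2)/(1/2) = 23.
Smallest ratio is 29/5 in the row of s1, so s1 leaves.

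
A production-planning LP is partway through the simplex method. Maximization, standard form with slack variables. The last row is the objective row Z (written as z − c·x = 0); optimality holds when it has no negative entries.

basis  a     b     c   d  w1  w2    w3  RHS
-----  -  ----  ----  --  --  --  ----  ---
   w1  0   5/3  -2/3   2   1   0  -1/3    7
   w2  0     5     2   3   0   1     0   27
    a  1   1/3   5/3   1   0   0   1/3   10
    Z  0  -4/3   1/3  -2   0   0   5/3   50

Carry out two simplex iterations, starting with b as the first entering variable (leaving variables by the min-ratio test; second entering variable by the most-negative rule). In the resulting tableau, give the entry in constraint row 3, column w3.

1/2

Ratio test on column b — row 1: 7/(5/3) = 21/5; row 2: 27/5 = 27/5; row 3: 10/(1/3) = 30. Minimum is 21/5 at row 1 (w1 leaves); pivot element 5/3.
Divide row 1 by 5/3; eliminate column b from the other rows.
Second iteration: most negative Z-row entry is -2/5 in column d, so d enters.
Ratio test on column d — row 1: (21/5)/(6/5) = 7/2; row 2: entry -3 ≤ 0; row 3: (43/5)/(3/5) = 43/3. Minimum is 7/2 at row 1 (b leaves); pivot element 6/5.
Divide row 1 by 6/5; eliminate column d from the other rows.
After both pivots, the entry at constraint row 3, column w3 is 1/2.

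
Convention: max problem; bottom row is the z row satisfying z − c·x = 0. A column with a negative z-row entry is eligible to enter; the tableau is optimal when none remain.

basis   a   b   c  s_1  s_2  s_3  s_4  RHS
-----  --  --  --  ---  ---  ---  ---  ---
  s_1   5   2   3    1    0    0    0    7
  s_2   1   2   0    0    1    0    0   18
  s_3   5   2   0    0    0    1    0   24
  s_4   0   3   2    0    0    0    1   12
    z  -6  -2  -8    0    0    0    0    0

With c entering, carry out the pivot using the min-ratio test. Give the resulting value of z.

Ratio test on column c — row 1: 7/3 = 7/3; row 2: entry 0 ≤ 0; row 3: entry 0 ≤ 0; row 4: 12/2 = 6. Minimum is 7/3 at row 1 (s_1 leaves); pivot element 3.
Pivot on row 1; the z-row RHS becomes 0 − (-8)·(7/3) = 56/3.

56/3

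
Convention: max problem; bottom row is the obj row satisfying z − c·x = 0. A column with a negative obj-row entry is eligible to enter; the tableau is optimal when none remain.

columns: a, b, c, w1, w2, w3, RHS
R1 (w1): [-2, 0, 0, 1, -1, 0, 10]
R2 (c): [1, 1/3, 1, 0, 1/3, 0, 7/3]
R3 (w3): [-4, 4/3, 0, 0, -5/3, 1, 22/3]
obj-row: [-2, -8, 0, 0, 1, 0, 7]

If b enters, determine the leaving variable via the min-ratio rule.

Column b entries and ratios — w1: 0 ≤ 0, skip; c: (7/3)/(1/3) = 7; w3: (22/3)/(4/3) = 11/2.
Smallest ratio is 11/2 in the row of w3, so w3 leaves.

w3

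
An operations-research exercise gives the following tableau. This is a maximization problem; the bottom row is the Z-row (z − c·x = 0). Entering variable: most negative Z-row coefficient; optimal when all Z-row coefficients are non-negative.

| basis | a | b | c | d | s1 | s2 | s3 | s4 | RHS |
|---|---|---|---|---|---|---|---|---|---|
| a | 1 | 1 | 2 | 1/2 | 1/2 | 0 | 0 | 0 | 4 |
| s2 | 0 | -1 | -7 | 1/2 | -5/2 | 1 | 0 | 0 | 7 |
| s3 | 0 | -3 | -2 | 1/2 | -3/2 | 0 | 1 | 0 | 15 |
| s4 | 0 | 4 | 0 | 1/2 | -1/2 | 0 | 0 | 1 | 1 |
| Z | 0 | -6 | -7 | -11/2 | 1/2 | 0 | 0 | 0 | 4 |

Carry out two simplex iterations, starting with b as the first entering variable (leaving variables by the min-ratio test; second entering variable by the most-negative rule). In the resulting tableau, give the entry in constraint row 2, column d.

31/16

Ratio test on column b — row 1: 4/1 = 4; row 2: entry -1 ≤ 0; row 3: entry -3 ≤ 0; row 4: 1/4 = 1/4. Minimum is 1/4 at row 4 (s4 leaves); pivot element 4.
Divide row 4 by 4; eliminate column b from the other rows.
Second iteration: most negative Z-row entry is -7 in column c, so c enters.
Ratio test on column c — row 1: (15/4)/2 = 15/8; row 2: entry -7 ≤ 0; row 3: entry -2 ≤ 0; row 4: entry 0 ≤ 0. Minimum is 15/8 at row 1 (a leaves); pivot element 2.
Divide row 1 by 2; eliminate column c from the other rows.
After both pivots, the entry at constraint row 2, column d is 31/16.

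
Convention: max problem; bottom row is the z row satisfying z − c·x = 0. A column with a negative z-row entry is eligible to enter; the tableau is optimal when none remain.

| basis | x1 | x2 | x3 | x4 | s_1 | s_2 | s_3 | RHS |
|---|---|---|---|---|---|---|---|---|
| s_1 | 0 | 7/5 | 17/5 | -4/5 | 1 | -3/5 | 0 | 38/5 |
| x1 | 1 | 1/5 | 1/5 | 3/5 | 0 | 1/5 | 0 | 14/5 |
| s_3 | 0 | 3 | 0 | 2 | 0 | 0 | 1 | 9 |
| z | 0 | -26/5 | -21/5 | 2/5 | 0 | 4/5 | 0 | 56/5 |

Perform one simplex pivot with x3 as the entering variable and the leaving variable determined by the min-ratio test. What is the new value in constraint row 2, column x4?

11/17

Ratio test on column x3 — row 1: (38/5)/(17/5) = 38/17; row 2: (14/5)/(1/5) = 14; row 3: entry 0 ≤ 0. Minimum is 38/17 at row 1 (s_1 leaves); pivot element 17/5.
Divide row 1 by 17/5; eliminate column x3 from the other rows.
Row 2 update in column x4: 3/5 − (1/5)·(-4/17) = 11/17.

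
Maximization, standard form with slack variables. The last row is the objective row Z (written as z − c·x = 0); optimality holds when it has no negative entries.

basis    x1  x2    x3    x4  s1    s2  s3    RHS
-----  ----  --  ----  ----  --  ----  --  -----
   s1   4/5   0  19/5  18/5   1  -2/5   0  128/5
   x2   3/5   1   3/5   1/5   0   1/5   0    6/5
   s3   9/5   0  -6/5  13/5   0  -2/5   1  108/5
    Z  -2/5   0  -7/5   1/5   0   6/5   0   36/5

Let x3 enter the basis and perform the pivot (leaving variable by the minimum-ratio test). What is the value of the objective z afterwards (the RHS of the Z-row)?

Ratio test on column x3 — row 1: (128/5)/(19/5) = 128/19; row 2: (6/5)/(3/5) = 2; row 3: entry -6/5 ≤ 0. Minimum is 2 at row 2 (x2 leaves); pivot element 3/5.
Pivot on row 2; the Z-row RHS becomes 36/5 − (-7/5)·2 = 10.

10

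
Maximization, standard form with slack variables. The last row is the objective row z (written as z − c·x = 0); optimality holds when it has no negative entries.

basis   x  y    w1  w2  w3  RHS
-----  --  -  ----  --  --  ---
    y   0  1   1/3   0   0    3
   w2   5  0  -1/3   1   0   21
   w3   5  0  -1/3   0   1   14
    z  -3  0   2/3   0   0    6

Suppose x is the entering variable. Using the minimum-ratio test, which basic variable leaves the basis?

Column x entries and ratios — y: 0 ≤ 0, skip; w2: 21/5 = 21/5; w3: 14/5 = 14/5.
Smallest ratio is 14/5 in the row of w3, so w3 leaves.

w3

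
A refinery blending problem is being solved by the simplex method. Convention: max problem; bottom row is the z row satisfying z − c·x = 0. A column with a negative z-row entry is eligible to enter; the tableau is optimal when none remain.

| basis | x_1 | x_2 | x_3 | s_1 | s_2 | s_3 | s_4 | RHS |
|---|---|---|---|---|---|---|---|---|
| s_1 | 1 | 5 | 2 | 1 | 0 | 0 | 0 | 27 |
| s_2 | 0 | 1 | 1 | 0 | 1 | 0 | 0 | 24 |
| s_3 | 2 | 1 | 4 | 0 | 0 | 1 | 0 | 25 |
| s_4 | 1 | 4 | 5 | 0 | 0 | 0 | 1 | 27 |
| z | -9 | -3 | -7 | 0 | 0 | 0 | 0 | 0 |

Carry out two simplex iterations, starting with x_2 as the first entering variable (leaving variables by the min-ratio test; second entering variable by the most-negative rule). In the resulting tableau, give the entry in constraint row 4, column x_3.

Ratio test on column x_2 — row 1: 27/5 = 27/5; row 2: 24/1 = 24; row 3: 25/1 = 25; row 4: 27/4 = 27/4. Minimum is 27/5 at row 1 (s_1 leaves); pivot element 5.
Divide row 1 by 5; eliminate column x_2 from the other rows.
Second iteration: most negative z-row entry is -42/5 in column x_1, so x_1 enters.
Ratio test on column x_1 — row 1: (27/5)/(1/5) = 27; row 2: entry -1/5 ≤ 0; row 3: (98/5)/(9/5) = 98/9; row 4: (27/5)/(1/5) = 27. Minimum is 98/9 at row 3 (s_3 leaves); pivot element 9/5.
Divide row 3 by 9/5; eliminate column x_1 from the other rows.
After both pivots, the entry at constraint row 4, column x_3 is 3.

3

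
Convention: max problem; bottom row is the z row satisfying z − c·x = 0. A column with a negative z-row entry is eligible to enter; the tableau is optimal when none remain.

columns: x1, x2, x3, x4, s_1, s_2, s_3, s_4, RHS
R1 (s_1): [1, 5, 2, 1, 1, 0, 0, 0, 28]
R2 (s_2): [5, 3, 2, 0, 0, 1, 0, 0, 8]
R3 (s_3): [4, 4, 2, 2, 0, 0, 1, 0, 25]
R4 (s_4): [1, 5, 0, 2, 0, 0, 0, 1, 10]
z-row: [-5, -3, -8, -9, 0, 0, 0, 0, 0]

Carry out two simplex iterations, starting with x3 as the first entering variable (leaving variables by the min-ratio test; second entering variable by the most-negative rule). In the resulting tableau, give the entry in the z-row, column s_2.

4

Ratio test on column x3 — row 1: 28/2 = 14; row 2: 8/2 = 4; row 3: 25/2 = 25/2; row 4: entry 0 ≤ 0. Minimum is 4 at row 2 (s_2 leaves); pivot element 2.
Divide row 2 by 2; eliminate column x3 from the other rows.
Second iteration: most negative z-row entry is -9 in column x4, so x4 enters.
Ratio test on column x4 — row 1: 20/1 = 20; row 2: entry 0 ≤ 0; row 3: 17/2 = 17/2; row 4: 10/2 = 5. Minimum is 5 at row 4 (s_4 leaves); pivot element 2.
Divide row 4 by 2; eliminate column x4 from the other rows.
After both pivots, the entry at the z-row, column s_2 is 4.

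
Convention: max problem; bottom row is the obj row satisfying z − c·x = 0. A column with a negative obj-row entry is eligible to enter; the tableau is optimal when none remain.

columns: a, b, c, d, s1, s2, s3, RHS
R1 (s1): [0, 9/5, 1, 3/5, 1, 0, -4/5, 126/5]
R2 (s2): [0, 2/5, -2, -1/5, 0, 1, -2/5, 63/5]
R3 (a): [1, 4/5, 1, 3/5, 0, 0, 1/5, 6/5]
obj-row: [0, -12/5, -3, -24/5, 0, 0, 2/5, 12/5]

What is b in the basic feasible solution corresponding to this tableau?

0

b is not in the basis, so in the current basic feasible solution b = 0.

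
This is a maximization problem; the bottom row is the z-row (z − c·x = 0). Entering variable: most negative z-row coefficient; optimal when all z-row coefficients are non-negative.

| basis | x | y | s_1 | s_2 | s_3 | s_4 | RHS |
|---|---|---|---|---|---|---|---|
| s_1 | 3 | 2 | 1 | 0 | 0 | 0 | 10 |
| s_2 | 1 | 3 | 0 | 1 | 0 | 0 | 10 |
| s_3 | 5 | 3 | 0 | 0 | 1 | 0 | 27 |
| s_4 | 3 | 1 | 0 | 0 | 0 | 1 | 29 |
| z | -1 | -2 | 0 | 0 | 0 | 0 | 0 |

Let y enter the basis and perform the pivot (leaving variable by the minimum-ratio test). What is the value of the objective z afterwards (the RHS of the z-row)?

20/3

Ratio test on column y — row 1: 10/2 = 5; row 2: 10/3 = 10/3; row 3: 27/3 = 9; row 4: 29/1 = 29. Minimum is 10/3 at row 2 (s_2 leaves); pivot element 3.
Pivot on row 2; the z-row RHS becomes 0 − (-2)·(10/3) = 20/3.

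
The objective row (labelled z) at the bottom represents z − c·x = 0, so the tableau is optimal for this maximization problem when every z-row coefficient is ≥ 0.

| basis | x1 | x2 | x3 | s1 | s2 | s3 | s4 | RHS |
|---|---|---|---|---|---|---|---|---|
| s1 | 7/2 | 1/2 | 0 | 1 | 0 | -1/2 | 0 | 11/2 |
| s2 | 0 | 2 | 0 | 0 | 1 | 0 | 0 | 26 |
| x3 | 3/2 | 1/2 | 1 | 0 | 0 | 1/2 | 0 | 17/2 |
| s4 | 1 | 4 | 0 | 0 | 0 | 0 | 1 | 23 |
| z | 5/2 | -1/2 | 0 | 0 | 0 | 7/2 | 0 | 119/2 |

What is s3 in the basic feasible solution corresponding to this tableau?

0

s3 is not in the basis, so in the current basic feasible solution s3 = 0.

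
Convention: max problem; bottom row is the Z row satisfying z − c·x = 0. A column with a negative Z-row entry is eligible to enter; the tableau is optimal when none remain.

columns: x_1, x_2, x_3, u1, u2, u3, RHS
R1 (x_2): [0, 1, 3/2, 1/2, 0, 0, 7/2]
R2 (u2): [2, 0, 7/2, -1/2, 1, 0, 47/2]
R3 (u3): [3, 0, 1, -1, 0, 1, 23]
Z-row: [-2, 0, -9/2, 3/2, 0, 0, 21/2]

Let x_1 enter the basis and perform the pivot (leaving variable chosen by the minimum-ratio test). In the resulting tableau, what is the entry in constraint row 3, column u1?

-1/3

Ratio test on column x_1 — row 1: entry 0 ≤ 0; row 2: (47/2)/2 = 47/4; row 3: 23/3 = 23/3. Minimum is 23/3 at row 3 (u3 leaves); pivot element 3.
Divide row 3 by 3; eliminate column x_1 from the other rows.
In the new row 3, the u1 entry is the old entry divided by the pivot: (-1)/3 = -1/3.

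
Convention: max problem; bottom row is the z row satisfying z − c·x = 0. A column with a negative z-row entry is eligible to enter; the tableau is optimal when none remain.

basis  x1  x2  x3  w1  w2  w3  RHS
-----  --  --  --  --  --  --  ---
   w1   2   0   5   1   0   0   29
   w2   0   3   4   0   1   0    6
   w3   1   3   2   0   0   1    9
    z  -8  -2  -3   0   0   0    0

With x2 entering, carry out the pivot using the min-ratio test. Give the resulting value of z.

4

Ratio test on column x2 — row 1: entry 0 ≤ 0; row 2: 6/3 = 2; row 3: 9/3 = 3. Minimum is 2 at row 2 (w2 leaves); pivot element 3.
Pivot on row 2; the z-row RHS becomes 0 − (-2)·2 = 4.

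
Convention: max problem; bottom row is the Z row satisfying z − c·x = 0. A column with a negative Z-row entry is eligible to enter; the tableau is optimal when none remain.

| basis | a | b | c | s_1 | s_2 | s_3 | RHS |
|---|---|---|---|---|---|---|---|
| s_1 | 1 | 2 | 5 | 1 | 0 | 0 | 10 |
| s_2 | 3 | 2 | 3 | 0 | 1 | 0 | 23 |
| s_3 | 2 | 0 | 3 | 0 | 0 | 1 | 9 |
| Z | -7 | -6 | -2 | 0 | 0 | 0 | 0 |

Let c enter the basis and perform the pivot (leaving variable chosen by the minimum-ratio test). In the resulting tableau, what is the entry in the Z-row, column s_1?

2/5

Ratio test on column c — row 1: 10/5 = 2; row 2: 23/3 = 23/3; row 3: 9/3 = 3. Minimum is 2 at row 1 (s_1 leaves); pivot element 5.
Divide row 1 by 5; eliminate column c from the other rows.
Z-row update in column s_1: 0 − (-2)·(1/5) = 2/5.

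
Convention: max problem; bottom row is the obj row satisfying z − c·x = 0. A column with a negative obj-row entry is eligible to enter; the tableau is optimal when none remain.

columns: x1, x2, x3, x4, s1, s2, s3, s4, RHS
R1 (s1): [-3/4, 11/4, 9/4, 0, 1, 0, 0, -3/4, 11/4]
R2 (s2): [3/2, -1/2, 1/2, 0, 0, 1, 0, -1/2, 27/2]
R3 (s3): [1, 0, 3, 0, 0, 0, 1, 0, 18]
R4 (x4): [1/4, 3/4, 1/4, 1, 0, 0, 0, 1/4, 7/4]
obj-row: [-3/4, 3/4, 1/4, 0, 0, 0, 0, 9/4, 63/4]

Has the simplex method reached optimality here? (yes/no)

no

The obj-row has a negative entry -3/4 in column x1, so it is not optimal.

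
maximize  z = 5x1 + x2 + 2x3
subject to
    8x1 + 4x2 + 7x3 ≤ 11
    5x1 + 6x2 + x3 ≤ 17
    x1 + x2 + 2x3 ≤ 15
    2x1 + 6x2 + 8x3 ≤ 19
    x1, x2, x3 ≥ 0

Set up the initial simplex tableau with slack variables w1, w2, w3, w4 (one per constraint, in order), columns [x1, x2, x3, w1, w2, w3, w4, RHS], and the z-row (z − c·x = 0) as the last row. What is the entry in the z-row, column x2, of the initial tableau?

The z-row carries the negated objective coefficients: the x2 entry is -1.

-1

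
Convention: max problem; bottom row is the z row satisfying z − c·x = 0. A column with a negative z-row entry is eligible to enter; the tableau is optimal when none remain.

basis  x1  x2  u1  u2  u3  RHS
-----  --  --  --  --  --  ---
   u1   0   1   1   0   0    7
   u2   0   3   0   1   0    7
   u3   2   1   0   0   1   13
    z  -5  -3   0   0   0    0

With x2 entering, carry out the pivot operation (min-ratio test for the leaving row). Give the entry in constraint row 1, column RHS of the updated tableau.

Ratio test on column x2 — row 1: 7/1 = 7; row 2: 7/3 = 7/3; row 3: 13/1 = 13. Minimum is 7/3 at row 2 (u2 leaves); pivot element 3.
Divide row 2 by 3; eliminate column x2 from the other rows.
Row 1 update in column RHS: 7 − 1·(7/3) = 14/3.

14/3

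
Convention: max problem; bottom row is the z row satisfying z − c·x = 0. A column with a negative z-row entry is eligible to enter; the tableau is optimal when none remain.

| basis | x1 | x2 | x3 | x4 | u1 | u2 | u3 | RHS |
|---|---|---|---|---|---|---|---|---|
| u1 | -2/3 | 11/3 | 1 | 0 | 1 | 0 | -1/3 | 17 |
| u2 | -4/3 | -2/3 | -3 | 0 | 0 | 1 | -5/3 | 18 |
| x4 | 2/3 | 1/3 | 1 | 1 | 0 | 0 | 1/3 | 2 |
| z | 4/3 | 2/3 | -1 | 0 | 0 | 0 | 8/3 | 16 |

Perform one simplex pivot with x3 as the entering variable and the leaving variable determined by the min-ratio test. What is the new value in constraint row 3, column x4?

Ratio test on column x3 — row 1: 17/1 = 17; row 2: entry -3 ≤ 0; row 3: 2/1 = 2. Minimum is 2 at row 3 (x4 leaves); pivot element 1.
Divide row 3 by 1; eliminate column x3 from the other rows.
In the new row 3, the x4 entry is the old entry divided by the pivot: 1/1 = 1.

1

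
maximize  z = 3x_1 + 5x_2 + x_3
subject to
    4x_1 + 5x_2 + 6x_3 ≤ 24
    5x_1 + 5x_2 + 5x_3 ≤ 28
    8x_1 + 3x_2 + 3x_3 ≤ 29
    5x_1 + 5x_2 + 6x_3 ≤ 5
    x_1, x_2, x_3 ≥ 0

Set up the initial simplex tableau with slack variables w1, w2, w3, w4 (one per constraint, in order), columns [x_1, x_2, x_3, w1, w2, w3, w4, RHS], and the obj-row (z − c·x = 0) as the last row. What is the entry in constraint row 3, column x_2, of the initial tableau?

Constraint 3 has coefficient 3 on x_2.

3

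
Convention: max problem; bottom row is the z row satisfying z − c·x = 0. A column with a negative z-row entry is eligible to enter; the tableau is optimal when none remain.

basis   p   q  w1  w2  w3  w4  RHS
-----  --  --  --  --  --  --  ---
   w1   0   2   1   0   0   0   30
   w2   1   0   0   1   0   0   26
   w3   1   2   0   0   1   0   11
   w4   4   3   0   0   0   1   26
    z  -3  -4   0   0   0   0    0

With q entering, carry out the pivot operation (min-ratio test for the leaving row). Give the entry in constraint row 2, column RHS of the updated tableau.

Ratio test on column q — row 1: 30/2 = 15; row 2: entry 0 ≤ 0; row 3: 11/2 = 11/2; row 4: 26/3 = 26/3. Minimum is 11/2 at row 3 (w3 leaves); pivot element 2.
Divide row 3 by 2; eliminate column q from the other rows.
Row 2 update in column RHS: 26 − 0·(11/2) = 26.

26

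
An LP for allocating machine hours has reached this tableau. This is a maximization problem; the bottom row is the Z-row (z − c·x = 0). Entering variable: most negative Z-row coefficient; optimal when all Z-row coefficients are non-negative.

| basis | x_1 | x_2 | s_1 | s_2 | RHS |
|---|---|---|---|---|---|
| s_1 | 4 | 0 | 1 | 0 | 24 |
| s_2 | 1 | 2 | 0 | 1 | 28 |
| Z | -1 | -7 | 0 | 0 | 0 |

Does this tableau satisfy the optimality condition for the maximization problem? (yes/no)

The Z-row has a negative entry -7 in column x_2, so it is not optimal.

no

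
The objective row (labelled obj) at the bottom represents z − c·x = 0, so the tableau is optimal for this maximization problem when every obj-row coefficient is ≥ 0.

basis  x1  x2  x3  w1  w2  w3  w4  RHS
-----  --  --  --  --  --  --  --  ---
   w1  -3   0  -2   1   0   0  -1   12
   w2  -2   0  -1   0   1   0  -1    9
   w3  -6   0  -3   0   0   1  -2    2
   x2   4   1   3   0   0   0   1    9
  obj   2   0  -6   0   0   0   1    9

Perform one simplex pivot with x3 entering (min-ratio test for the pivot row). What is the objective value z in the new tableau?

27

Ratio test on column x3 — row 1: entry -2 ≤ 0; row 2: entry -1 ≤ 0; row 3: entry -3 ≤ 0; row 4: 9/3 = 3. Minimum is 3 at row 4 (x2 leaves); pivot element 3.
Pivot on row 4; the obj-row RHS becomes 9 − (-6)·3 = 27.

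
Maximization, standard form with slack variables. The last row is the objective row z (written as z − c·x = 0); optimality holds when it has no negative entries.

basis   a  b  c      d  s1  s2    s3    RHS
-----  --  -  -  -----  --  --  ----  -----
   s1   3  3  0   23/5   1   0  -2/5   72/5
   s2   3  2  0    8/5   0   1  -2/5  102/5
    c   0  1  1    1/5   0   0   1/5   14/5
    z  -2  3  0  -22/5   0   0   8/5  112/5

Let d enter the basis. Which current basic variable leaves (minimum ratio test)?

s1

Column d entries and ratios — s1: (72/5)/(23/5) = 72/23; s2: (102/5)/(8/5) = 51/4; c: (14/5)/(1/5) = 14.
Smallest ratio is 72/23 in the row of s1, so s1 leaves.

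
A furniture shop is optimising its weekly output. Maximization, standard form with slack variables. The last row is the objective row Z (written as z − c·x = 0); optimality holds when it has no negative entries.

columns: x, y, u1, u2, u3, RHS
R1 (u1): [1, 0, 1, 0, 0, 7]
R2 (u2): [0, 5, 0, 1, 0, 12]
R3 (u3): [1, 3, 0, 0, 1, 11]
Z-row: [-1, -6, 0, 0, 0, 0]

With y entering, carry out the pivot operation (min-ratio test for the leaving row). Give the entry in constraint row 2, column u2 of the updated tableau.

1/5

Ratio test on column y — row 1: entry 0 ≤ 0; row 2: 12/5 = 12/5; row 3: 11/3 = 11/3. Minimum is 12/5 at row 2 (u2 leaves); pivot element 5.
Divide row 2 by 5; eliminate column y from the other rows.
In the new row 2, the u2 entry is the old entry divided by the pivot: 1/5 = 1/5.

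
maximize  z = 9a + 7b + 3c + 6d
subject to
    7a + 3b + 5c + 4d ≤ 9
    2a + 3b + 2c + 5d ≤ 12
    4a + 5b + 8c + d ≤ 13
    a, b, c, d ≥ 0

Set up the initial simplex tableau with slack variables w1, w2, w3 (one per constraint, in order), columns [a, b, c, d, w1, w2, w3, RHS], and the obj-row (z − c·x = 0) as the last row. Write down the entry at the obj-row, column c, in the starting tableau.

-3

The obj-row carries the negated objective coefficients: the c entry is -3.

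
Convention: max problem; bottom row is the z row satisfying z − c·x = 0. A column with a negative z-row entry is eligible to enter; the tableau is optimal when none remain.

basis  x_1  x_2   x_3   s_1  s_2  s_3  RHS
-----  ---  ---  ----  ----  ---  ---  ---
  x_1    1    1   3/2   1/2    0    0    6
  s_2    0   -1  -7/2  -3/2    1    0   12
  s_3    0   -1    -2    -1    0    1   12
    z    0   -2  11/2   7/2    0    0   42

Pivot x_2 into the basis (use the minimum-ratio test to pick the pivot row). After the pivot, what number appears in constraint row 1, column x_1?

1

Ratio test on column x_2 — row 1: 6/1 = 6; row 2: entry -1 ≤ 0; row 3: entry -1 ≤ 0. Minimum is 6 at row 1 (x_1 leaves); pivot element 1.
Divide row 1 by 1; eliminate column x_2 from the other rows.
In the new row 1, the x_1 entry is the old entry divided by the pivot: 1/1 = 1.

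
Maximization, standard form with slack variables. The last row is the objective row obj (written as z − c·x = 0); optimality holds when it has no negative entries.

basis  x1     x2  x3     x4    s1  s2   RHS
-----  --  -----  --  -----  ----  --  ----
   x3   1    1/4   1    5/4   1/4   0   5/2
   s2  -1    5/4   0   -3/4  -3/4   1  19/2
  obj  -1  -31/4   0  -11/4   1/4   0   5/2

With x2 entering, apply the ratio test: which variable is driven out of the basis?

s2

Column x2 entries and ratios — x3: (5/2)/(1/4) = 10; s2: (19/2)/(5/4) = 38/5.
Smallest ratio is 38/5 in the row of s2, so s2 leaves.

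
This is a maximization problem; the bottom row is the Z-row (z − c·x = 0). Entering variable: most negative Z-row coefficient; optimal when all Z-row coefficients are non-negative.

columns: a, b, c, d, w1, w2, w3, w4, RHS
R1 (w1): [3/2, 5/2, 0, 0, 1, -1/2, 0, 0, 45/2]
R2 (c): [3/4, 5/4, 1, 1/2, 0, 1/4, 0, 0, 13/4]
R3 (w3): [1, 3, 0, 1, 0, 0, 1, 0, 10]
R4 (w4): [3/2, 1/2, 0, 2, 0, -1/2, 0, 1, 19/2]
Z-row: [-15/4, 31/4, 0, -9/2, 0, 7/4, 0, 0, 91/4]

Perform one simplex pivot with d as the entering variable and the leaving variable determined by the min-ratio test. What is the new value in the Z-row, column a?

Ratio test on column d — row 1: entry 0 ≤ 0; row 2: (13/4)/(1/2) = 13/2; row 3: 10/1 = 10; row 4: (19/2)/2 = 19/4. Minimum is 19/4 at row 4 (w4 leaves); pivot element 2.
Divide row 4 by 2; eliminate column d from the other rows.
Z-row update in column a: -15/4 − (-9/2)·(3/4) = -3/8.

-3/8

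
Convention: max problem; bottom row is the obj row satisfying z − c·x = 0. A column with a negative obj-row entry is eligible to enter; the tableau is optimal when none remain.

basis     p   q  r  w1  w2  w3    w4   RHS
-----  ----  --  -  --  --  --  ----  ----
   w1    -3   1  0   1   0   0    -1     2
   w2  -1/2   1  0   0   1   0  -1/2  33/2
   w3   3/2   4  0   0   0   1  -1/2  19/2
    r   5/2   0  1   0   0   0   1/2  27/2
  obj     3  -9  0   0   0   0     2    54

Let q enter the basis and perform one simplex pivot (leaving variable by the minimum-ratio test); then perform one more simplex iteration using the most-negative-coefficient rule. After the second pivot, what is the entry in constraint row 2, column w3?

Ratio test on column q — row 1: 2/1 = 2; row 2: (33/2)/1 = 33/2; row 3: (19/2)/4 = 19/8; row 4: entry 0 ≤ 0. Minimum is 2 at row 1 (w1 leaves); pivot element 1.
Divide row 1 by 1; eliminate column q from the other rows.
Second iteration: most negative obj-row entry is -24 in column p, so p enters.
Ratio test on column p — row 1: entry -3 ≤ 0; row 2: (29/2)/(5/2) = 29/5; row 3: (3/2)/(27/2) = 1/9; row 4: (27/2)/(5/2) = 27/5. Minimum is 1/9 at row 3 (w3 leaves); pivot element 27/2.
Divide row 3 by 27/2; eliminate column p from the other rows.
After both pivots, the entry at constraint row 2, column w3 is -5/27.

-5/27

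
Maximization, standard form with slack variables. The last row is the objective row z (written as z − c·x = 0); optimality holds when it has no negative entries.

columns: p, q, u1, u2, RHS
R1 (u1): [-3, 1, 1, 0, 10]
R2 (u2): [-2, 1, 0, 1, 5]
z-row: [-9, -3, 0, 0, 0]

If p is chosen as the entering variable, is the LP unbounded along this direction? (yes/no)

yes

Every constraint-row entry in column p is ≤ 0, so increasing p is unbounded.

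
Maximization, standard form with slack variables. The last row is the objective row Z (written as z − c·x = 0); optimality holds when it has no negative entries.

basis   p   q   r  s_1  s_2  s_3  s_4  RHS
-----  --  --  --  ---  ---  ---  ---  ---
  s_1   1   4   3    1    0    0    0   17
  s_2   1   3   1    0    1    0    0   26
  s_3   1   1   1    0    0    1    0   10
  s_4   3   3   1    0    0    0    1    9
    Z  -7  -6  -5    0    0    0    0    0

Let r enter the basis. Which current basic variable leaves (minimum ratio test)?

Column r entries and ratios — s_1: 17/3 = 17/3; s_2: 26/1 = 26; s_3: 10/1 = 10; s_4: 9/1 = 9.
Smallest ratio is 17/3 in the row of s_1, so s_1 leaves.

s_1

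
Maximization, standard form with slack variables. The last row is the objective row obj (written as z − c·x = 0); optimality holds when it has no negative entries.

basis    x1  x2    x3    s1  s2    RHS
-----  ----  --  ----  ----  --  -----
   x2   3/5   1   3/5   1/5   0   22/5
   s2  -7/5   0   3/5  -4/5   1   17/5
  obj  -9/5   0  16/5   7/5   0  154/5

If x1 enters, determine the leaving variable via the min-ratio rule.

Column x1 entries and ratios — x2: (22/5)/(3/5) = 22/3; s2: -7/5 ≤ 0, skip.
Smallest ratio is 22/3 in the row of x2, so x2 leaves.

x2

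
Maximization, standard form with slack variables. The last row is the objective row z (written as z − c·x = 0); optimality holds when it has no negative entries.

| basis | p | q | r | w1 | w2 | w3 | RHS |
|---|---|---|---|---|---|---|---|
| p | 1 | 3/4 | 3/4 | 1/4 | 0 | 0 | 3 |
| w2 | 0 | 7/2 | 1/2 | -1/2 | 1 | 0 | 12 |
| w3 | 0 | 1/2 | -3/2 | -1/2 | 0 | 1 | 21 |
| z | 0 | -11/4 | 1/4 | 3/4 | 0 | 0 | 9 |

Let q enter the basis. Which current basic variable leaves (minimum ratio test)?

w2

Column q entries and ratios — p: 3/(3/4) = 4; w2: 12/(7/2) = 24/7; w3: 21/(1/2) = 42.
Smallest ratio is 24/7 in the row of w2, so w2 leaves.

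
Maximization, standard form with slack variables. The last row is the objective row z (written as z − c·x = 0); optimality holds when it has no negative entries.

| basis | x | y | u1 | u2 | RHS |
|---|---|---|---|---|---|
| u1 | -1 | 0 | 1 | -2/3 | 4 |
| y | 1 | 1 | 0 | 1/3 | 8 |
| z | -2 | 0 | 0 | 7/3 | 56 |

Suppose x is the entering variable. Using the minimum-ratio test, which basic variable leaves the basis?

y

Column x entries and ratios — u1: -1 ≤ 0, skip; y: 8/1 = 8.
Smallest ratio is 8 in the row of y, so y leaves.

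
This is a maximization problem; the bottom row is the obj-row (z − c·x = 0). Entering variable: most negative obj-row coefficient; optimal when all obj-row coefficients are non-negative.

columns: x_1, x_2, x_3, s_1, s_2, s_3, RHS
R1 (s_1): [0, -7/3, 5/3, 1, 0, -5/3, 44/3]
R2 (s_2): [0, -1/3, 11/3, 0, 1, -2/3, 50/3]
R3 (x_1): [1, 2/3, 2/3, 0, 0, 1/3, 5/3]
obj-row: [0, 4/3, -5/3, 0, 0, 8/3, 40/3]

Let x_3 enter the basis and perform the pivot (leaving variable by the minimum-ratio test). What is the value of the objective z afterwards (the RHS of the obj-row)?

Ratio test on column x_3 — row 1: (44/3)/(5/3) = 44/5; row 2: (50/3)/(11/3) = 50/11; row 3: (5/3)/(2/3) = 5/2. Minimum is 5/2 at row 3 (x_1 leaves); pivot element 2/3.
Pivot on row 3; the obj-row RHS becomes 40/3 − (-5/3)·(5/2) = 35/2.

35/2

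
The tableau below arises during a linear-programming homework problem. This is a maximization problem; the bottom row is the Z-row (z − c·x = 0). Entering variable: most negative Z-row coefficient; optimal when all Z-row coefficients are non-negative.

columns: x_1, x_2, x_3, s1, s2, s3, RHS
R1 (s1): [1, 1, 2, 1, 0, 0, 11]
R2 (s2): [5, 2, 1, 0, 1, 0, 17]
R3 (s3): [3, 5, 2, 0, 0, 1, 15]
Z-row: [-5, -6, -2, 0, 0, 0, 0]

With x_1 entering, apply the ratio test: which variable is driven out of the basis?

s2

Column x_1 entries and ratios — s1: 11/1 = 11; s2: 17/5 = 17/5; s3: 15/3 = 5.
Smallest ratio is 17/5 in the row of s2, so s2 leaves.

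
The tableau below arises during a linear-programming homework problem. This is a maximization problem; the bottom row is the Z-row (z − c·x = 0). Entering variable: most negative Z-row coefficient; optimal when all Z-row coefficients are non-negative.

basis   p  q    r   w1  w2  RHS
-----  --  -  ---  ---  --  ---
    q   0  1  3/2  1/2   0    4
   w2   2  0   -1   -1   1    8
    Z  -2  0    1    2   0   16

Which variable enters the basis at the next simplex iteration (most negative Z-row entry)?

p

Negative Z-row entries: p: -2.
The most negative is -2 in column p, so p enters.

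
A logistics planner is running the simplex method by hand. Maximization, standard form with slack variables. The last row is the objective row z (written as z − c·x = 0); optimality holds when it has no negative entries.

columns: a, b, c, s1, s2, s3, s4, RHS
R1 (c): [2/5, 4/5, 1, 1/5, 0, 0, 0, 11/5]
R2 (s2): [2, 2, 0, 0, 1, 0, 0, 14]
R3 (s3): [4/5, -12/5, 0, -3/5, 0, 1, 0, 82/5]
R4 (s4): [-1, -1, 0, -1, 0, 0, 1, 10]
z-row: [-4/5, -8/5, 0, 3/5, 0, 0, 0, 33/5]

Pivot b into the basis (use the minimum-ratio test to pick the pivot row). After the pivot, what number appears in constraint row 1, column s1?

Ratio test on column b — row 1: (11/5)/(4/5) = 11/4; row 2: 14/2 = 7; row 3: entry -12/5 ≤ 0; row 4: entry -1 ≤ 0. Minimum is 11/4 at row 1 (c leaves); pivot element 4/5.
Divide row 1 by 4/5; eliminate column b from the other rows.
In the new row 1, the s1 entry is the old entry divided by the pivot: (1/5)/(4/5) = 1/4.

1/4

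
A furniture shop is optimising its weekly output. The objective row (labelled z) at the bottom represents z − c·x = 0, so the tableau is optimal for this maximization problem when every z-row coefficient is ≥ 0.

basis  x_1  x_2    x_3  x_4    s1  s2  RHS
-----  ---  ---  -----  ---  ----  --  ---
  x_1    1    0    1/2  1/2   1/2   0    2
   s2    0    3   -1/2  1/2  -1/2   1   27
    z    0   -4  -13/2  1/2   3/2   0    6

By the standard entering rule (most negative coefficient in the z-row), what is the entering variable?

Negative z-row entries: x_2: -4, x_3: -13/2.
The most negative is -13/2 in column x_3, so x_3 enters.

x_3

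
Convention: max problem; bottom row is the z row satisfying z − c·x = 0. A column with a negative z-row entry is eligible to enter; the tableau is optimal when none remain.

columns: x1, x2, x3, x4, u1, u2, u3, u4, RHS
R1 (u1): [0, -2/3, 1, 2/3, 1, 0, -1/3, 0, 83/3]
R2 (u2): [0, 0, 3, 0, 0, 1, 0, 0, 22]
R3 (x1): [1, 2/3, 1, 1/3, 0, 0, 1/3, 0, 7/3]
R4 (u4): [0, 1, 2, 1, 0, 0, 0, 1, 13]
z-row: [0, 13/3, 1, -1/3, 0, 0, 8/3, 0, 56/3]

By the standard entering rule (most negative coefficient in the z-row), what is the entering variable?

Negative z-row entries: x4: -1/3.
The most negative is -1/3 in column x4, so x4 enters.

x4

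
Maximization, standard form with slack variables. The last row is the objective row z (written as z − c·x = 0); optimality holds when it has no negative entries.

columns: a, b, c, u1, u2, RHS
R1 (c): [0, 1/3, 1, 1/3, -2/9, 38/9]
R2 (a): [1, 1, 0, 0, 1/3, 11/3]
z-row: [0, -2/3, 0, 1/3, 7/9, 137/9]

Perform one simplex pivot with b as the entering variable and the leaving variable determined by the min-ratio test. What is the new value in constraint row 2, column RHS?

11/3

Ratio test on column b — row 1: (38/9)/(1/3) = 38/3; row 2: (11/3)/1 = 11/3. Minimum is 11/3 at row 2 (a leaves); pivot element 1.
Divide row 2 by 1; eliminate column b from the other rows.
In the new row 2, the RHS entry is the old entry divided by the pivot: (11/3)/1 = 11/3.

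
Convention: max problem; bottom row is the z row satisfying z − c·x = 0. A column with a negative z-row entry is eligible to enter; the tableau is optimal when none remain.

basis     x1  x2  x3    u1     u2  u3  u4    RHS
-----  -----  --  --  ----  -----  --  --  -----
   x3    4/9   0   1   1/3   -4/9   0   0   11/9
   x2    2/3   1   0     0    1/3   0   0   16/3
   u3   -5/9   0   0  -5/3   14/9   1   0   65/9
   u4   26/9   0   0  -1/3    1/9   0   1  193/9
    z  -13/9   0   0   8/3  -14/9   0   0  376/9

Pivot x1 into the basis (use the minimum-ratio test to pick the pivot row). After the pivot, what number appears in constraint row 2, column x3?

-3/2

Ratio test on column x1 — row 1: (11/9)/(4/9) = 11/4; row 2: (16/3)/(2/3) = 8; row 3: entry -5/9 ≤ 0; row 4: (193/9)/(26/9) = 193/26. Minimum is 11/4 at row 1 (x3 leaves); pivot element 4/9.
Divide row 1 by 4/9; eliminate column x1 from the other rows.
Row 2 update in column x3: 0 − (2/3)·(9/4) = -3/2.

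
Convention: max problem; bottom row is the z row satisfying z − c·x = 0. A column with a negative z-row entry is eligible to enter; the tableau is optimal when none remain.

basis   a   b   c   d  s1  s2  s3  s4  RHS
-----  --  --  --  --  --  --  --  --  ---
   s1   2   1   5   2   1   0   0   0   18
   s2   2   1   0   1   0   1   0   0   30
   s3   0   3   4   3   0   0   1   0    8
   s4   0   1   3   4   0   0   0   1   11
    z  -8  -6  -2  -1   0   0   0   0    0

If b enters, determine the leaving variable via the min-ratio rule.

s3

Column b entries and ratios — s1: 18/1 = 18; s2: 30/1 = 30; s3: 8/3 = 8/3; s4: 11/1 = 11.
Smallest ratio is 8/3 in the row of s3, so s3 leaves.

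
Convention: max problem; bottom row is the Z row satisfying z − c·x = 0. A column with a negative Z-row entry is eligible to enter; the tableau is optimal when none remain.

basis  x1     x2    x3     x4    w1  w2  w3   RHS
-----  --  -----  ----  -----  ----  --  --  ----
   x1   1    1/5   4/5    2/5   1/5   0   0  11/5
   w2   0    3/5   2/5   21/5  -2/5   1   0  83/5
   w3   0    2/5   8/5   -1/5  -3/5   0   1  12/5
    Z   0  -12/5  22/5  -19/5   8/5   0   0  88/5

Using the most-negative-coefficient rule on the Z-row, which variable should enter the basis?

x4

Negative Z-row entries: x2: -12/5, x4: -19/5.
The most negative is -19/5 in column x4, so x4 enters.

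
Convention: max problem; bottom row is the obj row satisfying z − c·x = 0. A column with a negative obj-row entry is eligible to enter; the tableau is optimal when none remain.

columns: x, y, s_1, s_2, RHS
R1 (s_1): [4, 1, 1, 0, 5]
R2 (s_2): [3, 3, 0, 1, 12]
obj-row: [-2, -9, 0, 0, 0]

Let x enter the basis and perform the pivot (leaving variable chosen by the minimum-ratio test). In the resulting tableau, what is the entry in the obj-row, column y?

Ratio test on column x — row 1: 5/4 = 5/4; row 2: 12/3 = 4. Minimum is 5/4 at row 1 (s_1 leaves); pivot element 4.
Divide row 1 by 4; eliminate column x from the other rows.
obj-row update in column y: -9 − (-2)·(1/4) = -17/2.

-17/2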